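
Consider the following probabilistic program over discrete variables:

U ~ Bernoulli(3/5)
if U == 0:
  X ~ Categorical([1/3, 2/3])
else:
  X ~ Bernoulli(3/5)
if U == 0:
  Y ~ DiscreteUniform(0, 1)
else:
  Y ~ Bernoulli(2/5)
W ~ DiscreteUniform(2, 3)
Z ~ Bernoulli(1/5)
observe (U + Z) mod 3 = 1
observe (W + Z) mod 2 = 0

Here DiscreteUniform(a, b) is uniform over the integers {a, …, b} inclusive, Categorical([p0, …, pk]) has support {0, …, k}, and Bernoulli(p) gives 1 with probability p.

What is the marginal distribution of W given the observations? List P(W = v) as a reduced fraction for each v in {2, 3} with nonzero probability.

P(W=2) = 6/7, P(W=3) = 1/7

Enumerate traces; 8 have nonzero weight after conditioning:
  (U=0, X=0, Y=0, W=3, Z=1) weight 1/150
  (U=0, X=0, Y=1, W=3, Z=1) weight 1/150
  (U=0, X=1, Y=0, W=3, Z=1) weight 1/75
  (U=0, X=1, Y=1, W=3, Z=1) weight 1/75
  (U=1, X=0, Y=0, W=2, Z=0) weight 36/625
  (U=1, X=0, Y=1, W=2, Z=0) weight 24/625
  (U=1, X=1, Y=0, W=2, Z=0) weight 54/625
  (U=1, X=1, Y=1, W=2, Z=0) weight 36/625
Group by W:
  weight(W=2) = 6/25
  weight(W=3) = 1/25
Total weight = 6/25 + 1/25 = 7/25
P(W=2 | obs) = 6/25 / 7/25 = 6/7
P(W=3 | obs) = 1/25 / 7/25 = 1/7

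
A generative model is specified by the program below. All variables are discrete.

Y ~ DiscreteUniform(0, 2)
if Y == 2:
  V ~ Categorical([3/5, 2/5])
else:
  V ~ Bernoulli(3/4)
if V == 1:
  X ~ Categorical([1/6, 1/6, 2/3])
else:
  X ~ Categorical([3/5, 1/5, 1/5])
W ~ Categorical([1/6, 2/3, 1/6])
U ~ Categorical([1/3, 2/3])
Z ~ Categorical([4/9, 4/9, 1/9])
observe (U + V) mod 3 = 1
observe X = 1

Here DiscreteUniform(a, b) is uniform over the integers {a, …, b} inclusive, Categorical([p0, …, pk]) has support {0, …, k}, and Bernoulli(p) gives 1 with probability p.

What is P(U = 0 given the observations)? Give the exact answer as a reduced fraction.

P(U = 0 | obs) = 95/227

Enumerate traces; 54 have nonzero weight after conditioning:
  (Y=0, V=0, X=1, W=0, U=1, Z=0) weight 1/1215
  (Y=0, V=0, X=1, W=0, U=1, Z=1) weight 1/1215
  (Y=0, V=0, X=1, W=0, U=1, Z=2) weight 1/4860
  (Y=0, V=0, X=1, W=1, U=1, Z=0) weight 4/1215
  (Y=0, V=0, X=1, W=1, U=1, Z=1) weight 4/1215
  (Y=0, V=0, X=1, W=1, U=1, Z=2) weight 1/1215
  (Y=0, V=0, X=1, W=2, U=1, Z=0) weight 1/1215
  (Y=0, V=0, X=1, W=2, U=1, Z=1) weight 1/1215
  (Y=0, V=1, X=1, W=0, U=0, Z=0) weight 1/972
  … 45 more
Group by U:
  weight(U=0) = 19/540
  weight(U=1) = 11/225
Total weight = 19/540 + 11/225 = 227/2700
P(U=0 | obs) = 19/540 / 227/2700 = 95/227
P(U=1 | obs) = 11/225 / 227/2700 = 132/227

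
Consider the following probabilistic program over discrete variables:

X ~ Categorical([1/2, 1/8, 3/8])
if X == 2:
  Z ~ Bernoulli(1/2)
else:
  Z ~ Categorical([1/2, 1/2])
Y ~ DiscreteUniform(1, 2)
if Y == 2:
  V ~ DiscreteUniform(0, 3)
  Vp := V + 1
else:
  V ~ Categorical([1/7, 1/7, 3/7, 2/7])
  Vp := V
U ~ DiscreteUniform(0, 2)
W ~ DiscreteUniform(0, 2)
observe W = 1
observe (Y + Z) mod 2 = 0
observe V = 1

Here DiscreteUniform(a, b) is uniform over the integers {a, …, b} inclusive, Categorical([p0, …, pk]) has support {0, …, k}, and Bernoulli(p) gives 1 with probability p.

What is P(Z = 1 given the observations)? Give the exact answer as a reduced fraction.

Enumerate traces; 18 have nonzero weight after conditioning:
  (X=0, Z=0, Y=2, V=1, U=0, W=1) weight 1/288
  (X=0, Z=0, Y=2, V=1, U=1, W=1) weight 1/288
  (X=0, Z=0, Y=2, V=1, U=2, W=1) weight 1/288
  (X=0, Z=1, Y=1, V=1, U=0, W=1) weight 1/504
  (X=0, Z=1, Y=1, V=1, U=1, W=1) weight 1/504
  (X=0, Z=1, Y=1, V=1, U=2, W=1) weight 1/504
  (X=1, Z=0, Y=2, V=1, U=0, W=1) weight 1/1152
  (X=1, Z=0, Y=2, V=1, U=1, W=1) weight 1/1152
  … 10 more
Group by Z:
  weight(Z=0) = 1/48
  weight(Z=1) = 1/84
Total weight = 1/48 + 1/84 = 11/336
P(Z=0 | obs) = 1/48 / 11/336 = 7/11
P(Z=1 | obs) = 1/84 / 11/336 = 4/11

P(Z = 1 | obs) = 4/11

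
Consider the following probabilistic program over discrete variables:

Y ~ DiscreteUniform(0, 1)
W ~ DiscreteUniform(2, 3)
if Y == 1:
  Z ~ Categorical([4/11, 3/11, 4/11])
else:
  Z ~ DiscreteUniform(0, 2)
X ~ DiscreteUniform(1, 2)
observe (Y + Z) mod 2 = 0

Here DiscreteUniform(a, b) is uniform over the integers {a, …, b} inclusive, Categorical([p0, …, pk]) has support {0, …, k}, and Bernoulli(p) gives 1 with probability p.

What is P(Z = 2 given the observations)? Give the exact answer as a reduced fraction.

P(Z = 2 | obs) = 11/31

Enumerate traces; 12 have nonzero weight after conditioning:
  (Y=0, W=2, Z=0, X=1) weight 1/24
  (Y=0, W=2, Z=0, X=2) weight 1/24
  (Y=0, W=2, Z=2, X=1) weight 1/24
  (Y=0, W=2, Z=2, X=2) weight 1/24
  (Y=0, W=3, Z=0, X=1) weight 1/24
  (Y=0, W=3, Z=0, X=2) weight 1/24
  (Y=0, W=3, Z=2, X=1) weight 1/24
  (Y=0, W=3, Z=2, X=2) weight 1/24
  (Y=1, W=2, Z=1, X=1) weight 3/88
  … 3 more
Group by Z:
  weight(Z=0) = 1/6
  weight(Z=1) = 3/22
  weight(Z=2) = 1/6
Total weight = 1/6 + 3/22 + 1/6 = 31/66
P(Z=0 | obs) = 1/6 / 31/66 = 11/31
P(Z=1 | obs) = 3/22 / 31/66 = 9/31
P(Z=2 | obs) = 1/6 / 31/66 = 11/31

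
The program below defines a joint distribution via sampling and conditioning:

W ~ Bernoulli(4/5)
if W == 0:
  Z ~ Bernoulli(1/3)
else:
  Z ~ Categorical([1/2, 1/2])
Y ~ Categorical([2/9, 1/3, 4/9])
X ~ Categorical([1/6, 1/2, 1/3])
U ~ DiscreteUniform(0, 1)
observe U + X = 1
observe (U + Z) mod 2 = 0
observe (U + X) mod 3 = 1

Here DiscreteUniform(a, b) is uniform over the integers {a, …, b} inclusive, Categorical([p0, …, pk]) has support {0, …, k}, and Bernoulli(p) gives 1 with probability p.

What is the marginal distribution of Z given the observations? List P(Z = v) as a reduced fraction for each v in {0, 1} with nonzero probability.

Enumerate traces; 12 have nonzero weight after conditioning:
  (W=0, Z=0, Y=0, X=1, U=0) weight 1/135
  (W=0, Z=0, Y=1, X=1, U=0) weight 1/90
  (W=0, Z=0, Y=2, X=1, U=0) weight 2/135
  (W=0, Z=1, Y=0, X=0, U=1) weight 1/810
  (W=0, Z=1, Y=1, X=0, U=1) weight 1/540
  (W=0, Z=1, Y=2, X=0, U=1) weight 1/405
  (W=1, Z=0, Y=0, X=1, U=0) weight 1/45
  (W=1, Z=0, Y=1, X=1, U=0) weight 1/30
  … 4 more
Group by Z:
  weight(Z=0) = 2/15
  weight(Z=1) = 7/180
Total weight = 2/15 + 7/180 = 31/180
P(Z=0 | obs) = 2/15 / 31/180 = 24/31
P(Z=1 | obs) = 7/180 / 31/180 = 7/31

P(Z=0) = 24/31, P(Z=1) = 7/31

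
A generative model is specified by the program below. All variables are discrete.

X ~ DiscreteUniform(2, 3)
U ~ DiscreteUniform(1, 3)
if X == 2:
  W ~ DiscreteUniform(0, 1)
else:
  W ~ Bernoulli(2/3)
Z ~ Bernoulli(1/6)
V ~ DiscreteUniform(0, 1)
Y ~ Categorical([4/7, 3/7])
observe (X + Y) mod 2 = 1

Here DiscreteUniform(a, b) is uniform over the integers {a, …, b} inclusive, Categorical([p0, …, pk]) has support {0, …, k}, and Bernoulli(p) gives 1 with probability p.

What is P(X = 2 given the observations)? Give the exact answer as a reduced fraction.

P(X = 2 | obs) = 3/7

Enumerate traces; 48 have nonzero weight after conditioning:
  (X=2, U=1, W=0, Z=0, V=0, Y=1) weight 5/336
  (X=2, U=1, W=0, Z=0, V=1, Y=1) weight 5/336
  (X=2, U=1, W=0, Z=1, V=0, Y=1) weight 1/336
  (X=2, U=1, W=0, Z=1, V=1, Y=1) weight 1/336
  (X=2, U=1, W=1, Z=0, V=0, Y=1) weight 5/336
  (X=2, U=1, W=1, Z=0, V=1, Y=1) weight 5/336
  (X=2, U=1, W=1, Z=1, V=0, Y=1) weight 1/336
  (X=2, U=1, W=1, Z=1, V=1, Y=1) weight 1/336
  (X=3, U=1, W=0, Z=0, V=0, Y=0) weight 5/378
  … 39 more
Group by X:
  weight(X=2) = 3/14
  weight(X=3) = 2/7
Total weight = 3/14 + 2/7 = 1/2
P(X=2 | obs) = 3/14 / 1/2 = 3/7
P(X=3 | obs) = 2/7 / 1/2 = 4/7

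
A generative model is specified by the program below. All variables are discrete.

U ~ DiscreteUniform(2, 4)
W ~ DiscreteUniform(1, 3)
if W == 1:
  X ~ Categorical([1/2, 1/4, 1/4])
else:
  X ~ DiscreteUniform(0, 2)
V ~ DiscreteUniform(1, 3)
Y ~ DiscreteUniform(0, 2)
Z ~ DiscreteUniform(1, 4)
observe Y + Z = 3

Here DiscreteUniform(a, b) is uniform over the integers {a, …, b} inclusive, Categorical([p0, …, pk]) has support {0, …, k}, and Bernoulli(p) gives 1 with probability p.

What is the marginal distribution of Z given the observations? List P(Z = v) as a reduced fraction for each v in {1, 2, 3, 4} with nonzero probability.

P(Z=1) = 1/3, P(Z=2) = 1/3, P(Z=3) = 1/3

Enumerate traces; 243 have nonzero weight after conditioning:
  (U=2, W=1, X=0, V=1, Y=0, Z=3) weight 1/648
  (U=2, W=1, X=0, V=1, Y=1, Z=2) weight 1/648
  (U=2, W=1, X=0, V=1, Y=2, Z=1) weight 1/648
  (U=2, W=1, X=0, V=2, Y=0, Z=3) weight 1/648
  (U=2, W=1, X=0, V=2, Y=1, Z=2) weight 1/648
  (U=2, W=1, X=0, V=2, Y=2, Z=1) weight 1/648
  (U=2, W=1, X=0, V=3, Y=0, Z=3) weight 1/648
  (U=2, W=1, X=0, V=3, Y=1, Z=2) weight 1/648
  … 235 more
Group by Z:
  weight(Z=1) = 1/12
  weight(Z=2) = 1/12
  weight(Z=3) = 1/12
Total weight = 1/12 + 1/12 + 1/12 = 1/4
P(Z=1 | obs) = 1/12 / 1/4 = 1/3
P(Z=2 | obs) = 1/12 / 1/4 = 1/3
P(Z=3 | obs) = 1/12 / 1/4 = 1/3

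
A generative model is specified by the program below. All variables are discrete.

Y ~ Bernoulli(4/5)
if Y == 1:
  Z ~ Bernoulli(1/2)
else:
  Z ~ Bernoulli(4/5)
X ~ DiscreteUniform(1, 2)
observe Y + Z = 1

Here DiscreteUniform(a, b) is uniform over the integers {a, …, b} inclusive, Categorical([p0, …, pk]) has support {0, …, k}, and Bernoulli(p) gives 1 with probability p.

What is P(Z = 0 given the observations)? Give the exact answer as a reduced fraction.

P(Z = 0 | obs) = 5/7

Enumerate traces; 4 have nonzero weight after conditioning:
  (Y=0, Z=1, X=1) weight 2/25
  (Y=0, Z=1, X=2) weight 2/25
  (Y=1, Z=0, X=1) weight 1/5
  (Y=1, Z=0, X=2) weight 1/5
Group by Z:
  weight(Z=0) = 2/5
  weight(Z=1) = 4/25
Total weight = 2/5 + 4/25 = 14/25
P(Z=0 | obs) = 2/5 / 14/25 = 5/7
P(Z=1 | obs) = 4/25 / 14/25 = 2/7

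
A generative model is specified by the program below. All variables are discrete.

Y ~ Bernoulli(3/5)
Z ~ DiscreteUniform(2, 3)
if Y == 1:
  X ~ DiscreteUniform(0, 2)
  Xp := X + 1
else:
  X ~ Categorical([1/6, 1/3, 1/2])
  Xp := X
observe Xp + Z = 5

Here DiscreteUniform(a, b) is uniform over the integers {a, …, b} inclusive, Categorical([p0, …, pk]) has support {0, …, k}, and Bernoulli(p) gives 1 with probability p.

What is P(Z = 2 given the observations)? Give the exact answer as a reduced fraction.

Enumerate traces; 3 have nonzero weight after conditioning:
  (Y=0, Z=3, X=2) weight 1/10
  (Y=1, Z=2, X=2) weight 1/10
  (Y=1, Z=3, X=1) weight 1/10
Group by Z:
  weight(Z=2) = 1/10
  weight(Z=3) = 1/5
Total weight = 1/10 + 1/5 = 3/10
P(Z=2 | obs) = 1/10 / 3/10 = 1/3
P(Z=3 | obs) = 1/5 / 3/10 = 2/3

P(Z = 2 | obs) = 1/3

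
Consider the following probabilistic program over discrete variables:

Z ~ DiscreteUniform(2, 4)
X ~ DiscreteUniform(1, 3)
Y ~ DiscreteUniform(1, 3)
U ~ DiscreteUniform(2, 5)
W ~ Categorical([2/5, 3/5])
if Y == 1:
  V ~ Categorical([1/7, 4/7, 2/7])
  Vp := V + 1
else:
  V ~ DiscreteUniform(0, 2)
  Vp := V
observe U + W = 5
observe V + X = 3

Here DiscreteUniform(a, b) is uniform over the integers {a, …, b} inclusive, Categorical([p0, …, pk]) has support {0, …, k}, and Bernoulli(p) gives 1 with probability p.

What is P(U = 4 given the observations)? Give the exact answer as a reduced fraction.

P(U = 4 | obs) = 3/5

Enumerate traces; 54 have nonzero weight after conditioning:
  (Z=2, X=1, Y=1, U=4, W=1, V=2) weight 1/630
  (Z=2, X=1, Y=1, U=5, W=0, V=2) weight 1/945
  (Z=2, X=1, Y=2, U=4, W=1, V=2) weight 1/540
  (Z=2, X=1, Y=2, U=5, W=0, V=2) weight 1/810
  (Z=2, X=1, Y=3, U=4, W=1, V=2) weight 1/540
  (Z=2, X=1, Y=3, U=5, W=0, V=2) weight 1/810
  (Z=2, X=2, Y=1, U=4, W=1, V=1) weight 1/315
  (Z=2, X=2, Y=1, U=5, W=0, V=1) weight 2/945
  … 46 more
Group by U:
  weight(U=4) = 1/20
  weight(U=5) = 1/30
Total weight = 1/20 + 1/30 = 1/12
P(U=4 | obs) = 1/20 / 1/12 = 3/5
P(U=5 | obs) = 1/30 / 1/12 = 2/5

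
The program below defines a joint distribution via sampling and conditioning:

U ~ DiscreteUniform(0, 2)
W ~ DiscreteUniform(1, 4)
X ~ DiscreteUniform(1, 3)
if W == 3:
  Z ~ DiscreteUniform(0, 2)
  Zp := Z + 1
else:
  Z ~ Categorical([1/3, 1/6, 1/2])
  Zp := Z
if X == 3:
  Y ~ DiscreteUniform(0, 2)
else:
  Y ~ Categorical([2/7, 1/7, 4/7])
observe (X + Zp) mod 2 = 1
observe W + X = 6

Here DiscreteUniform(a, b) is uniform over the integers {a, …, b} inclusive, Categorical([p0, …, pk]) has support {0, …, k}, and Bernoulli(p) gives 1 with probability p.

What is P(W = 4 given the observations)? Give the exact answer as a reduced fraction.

P(W = 4 | obs) = 1/3

Enumerate traces; 18 have nonzero weight after conditioning:
  (U=0, W=3, X=3, Z=1, Y=0) weight 1/324
  (U=0, W=3, X=3, Z=1, Y=1) weight 1/324
  (U=0, W=3, X=3, Z=1, Y=2) weight 1/324
  (U=0, W=4, X=2, Z=1, Y=0) weight 1/756
  (U=0, W=4, X=2, Z=1, Y=1) weight 1/1512
  (U=0, W=4, X=2, Z=1, Y=2) weight 1/378
  (U=1, W=3, X=3, Z=1, Y=0) weight 1/324
  (U=1, W=3, X=3, Z=1, Y=1) weight 1/324
  … 10 more
Group by W:
  weight(W=3) = 1/36
  weight(W=4) = 1/72
Total weight = 1/36 + 1/72 = 1/24
P(W=3 | obs) = 1/36 / 1/24 = 2/3
P(W=4 | obs) = 1/72 / 1/24 = 1/3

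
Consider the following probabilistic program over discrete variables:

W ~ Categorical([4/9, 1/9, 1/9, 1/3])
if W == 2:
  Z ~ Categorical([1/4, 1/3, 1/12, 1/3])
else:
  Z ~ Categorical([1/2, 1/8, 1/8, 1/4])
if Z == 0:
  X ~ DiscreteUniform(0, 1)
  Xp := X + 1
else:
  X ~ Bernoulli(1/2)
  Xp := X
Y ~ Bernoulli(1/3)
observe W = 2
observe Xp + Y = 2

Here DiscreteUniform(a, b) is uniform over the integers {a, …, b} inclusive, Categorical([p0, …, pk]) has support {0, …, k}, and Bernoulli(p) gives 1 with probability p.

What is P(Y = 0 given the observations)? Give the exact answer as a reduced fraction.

Enumerate traces; 5 have nonzero weight after conditioning:
  (W=2, Z=0, X=0, Y=1) weight 1/216
  (W=2, Z=0, X=1, Y=0) weight 1/108
  (W=2, Z=1, X=1, Y=1) weight 1/162
  (W=2, Z=2, X=1, Y=1) weight 1/648
  (W=2, Z=3, X=1, Y=1) weight 1/162
Group by Y:
  weight(Y=0) = 1/108
  weight(Y=1) = 1/54
Total weight = 1/108 + 1/54 = 1/36
P(Y=0 | obs) = 1/108 / 1/36 = 1/3
P(Y=1 | obs) = 1/54 / 1/36 = 2/3

P(Y = 0 | obs) = 1/3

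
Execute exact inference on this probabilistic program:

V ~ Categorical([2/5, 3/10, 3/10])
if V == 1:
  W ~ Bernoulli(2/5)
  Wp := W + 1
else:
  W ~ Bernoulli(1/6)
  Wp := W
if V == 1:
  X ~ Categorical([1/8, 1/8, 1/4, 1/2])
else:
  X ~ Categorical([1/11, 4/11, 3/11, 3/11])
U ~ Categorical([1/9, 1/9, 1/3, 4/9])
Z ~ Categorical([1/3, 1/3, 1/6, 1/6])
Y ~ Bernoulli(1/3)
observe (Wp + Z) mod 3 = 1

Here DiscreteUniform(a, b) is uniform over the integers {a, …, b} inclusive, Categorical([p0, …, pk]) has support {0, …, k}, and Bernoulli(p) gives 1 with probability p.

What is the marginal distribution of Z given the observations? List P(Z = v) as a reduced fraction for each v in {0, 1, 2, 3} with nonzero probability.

P(Z=0) = 178/653, P(Z=1) = 350/653, P(Z=2) = 36/653, P(Z=3) = 89/653

Enumerate traces; 288 have nonzero weight after conditioning:
  (V=0, W=0, X=0, U=0, Z=1, Y=0) weight 2/2673
  (V=0, W=0, X=0, U=0, Z=1, Y=1) weight 1/2673
  (V=0, W=0, X=0, U=1, Z=1, Y=0) weight 2/2673
  (V=0, W=0, X=0, U=1, Z=1, Y=1) weight 1/2673
  (V=0, W=0, X=0, U=2, Z=1, Y=0) weight 2/891
  (V=0, W=0, X=0, U=2, Z=1, Y=1) weight 1/891
  (V=0, W=0, X=0, U=3, Z=1, Y=0) weight 8/2673
  (V=0, W=0, X=0, U=3, Z=1, Y=1) weight 4/2673
  (V=0, W=1, X=0, U=0, Z=0, Y=0) weight 2/13365
  (V=0, W=1, X=0, U=0, Z=3, Y=0) weight 1/13365
  … 278 more
Group by Z:
  weight(Z=0) = 89/900
  weight(Z=1) = 7/36
  weight(Z=2) = 1/50
  weight(Z=3) = 89/1800
Total weight = 89/900 + 7/36 + 1/50 + 89/1800 = 653/1800
P(Z=0 | obs) = 89/900 / 653/1800 = 178/653
P(Z=1 | obs) = 7/36 / 653/1800 = 350/653
P(Z=2 | obs) = 1/50 / 653/1800 = 36/653
P(Z=3 | obs) = 89/1800 / 653/1800 = 89/653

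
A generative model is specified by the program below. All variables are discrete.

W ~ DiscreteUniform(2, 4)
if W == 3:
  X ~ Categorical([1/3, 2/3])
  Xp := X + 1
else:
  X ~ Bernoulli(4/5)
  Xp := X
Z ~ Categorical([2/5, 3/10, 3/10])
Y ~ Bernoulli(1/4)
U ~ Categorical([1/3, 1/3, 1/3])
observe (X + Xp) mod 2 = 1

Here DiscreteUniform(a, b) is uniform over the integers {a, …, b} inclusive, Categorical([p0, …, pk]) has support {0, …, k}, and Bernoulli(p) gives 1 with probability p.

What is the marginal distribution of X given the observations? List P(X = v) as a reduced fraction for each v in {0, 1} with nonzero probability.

P(X=0) = 1/3, P(X=1) = 2/3

Enumerate traces; 36 have nonzero weight after conditioning:
  (W=3, X=0, Z=0, Y=0, U=0) weight 1/90
  (W=3, X=0, Z=0, Y=0, U=1) weight 1/90
  (W=3, X=0, Z=0, Y=0, U=2) weight 1/90
  (W=3, X=0, Z=0, Y=1, U=0) weight 1/270
  (W=3, X=0, Z=0, Y=1, U=1) weight 1/270
  (W=3, X=0, Z=0, Y=1, U=2) weight 1/270
  (W=3, X=0, Z=1, Y=0, U=0) weight 1/120
  (W=3, X=0, Z=1, Y=0, U=1) weight 1/120
  (W=3, X=1, Z=0, Y=0, U=0) weight 1/45
  … 27 more
Group by X:
  weight(X=0) = 1/9
  weight(X=1) = 2/9
Total weight = 1/9 + 2/9 = 1/3
P(X=0 | obs) = 1/9 / 1/3 = 1/3
P(X=1 | obs) = 2/9 / 1/3 = 2/3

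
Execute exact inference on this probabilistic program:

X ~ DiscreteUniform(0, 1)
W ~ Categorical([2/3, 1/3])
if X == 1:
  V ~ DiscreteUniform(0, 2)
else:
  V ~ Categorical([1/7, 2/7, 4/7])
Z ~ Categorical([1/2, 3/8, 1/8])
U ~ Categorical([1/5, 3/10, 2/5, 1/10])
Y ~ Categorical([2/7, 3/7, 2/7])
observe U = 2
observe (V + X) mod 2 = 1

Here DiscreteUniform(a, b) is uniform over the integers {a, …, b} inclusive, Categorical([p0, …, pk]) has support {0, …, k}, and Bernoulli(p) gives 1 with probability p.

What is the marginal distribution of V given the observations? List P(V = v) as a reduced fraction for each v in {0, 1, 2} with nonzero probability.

Enumerate traces; 54 have nonzero weight after conditioning:
  (X=0, W=0, V=1, Z=0, U=2, Y=0) weight 4/735
  (X=0, W=0, V=1, Z=0, U=2, Y=1) weight 2/245
  (X=0, W=0, V=1, Z=0, U=2, Y=2) weight 4/735
  (X=0, W=0, V=1, Z=1, U=2, Y=0) weight 1/245
  (X=0, W=0, V=1, Z=1, U=2, Y=1) weight 3/490
  (X=0, W=0, V=1, Z=1, U=2, Y=2) weight 1/245
  (X=0, W=0, V=1, Z=2, U=2, Y=0) weight 1/735
  (X=0, W=0, V=1, Z=2, U=2, Y=1) weight 1/490
  (X=1, W=0, V=0, Z=0, U=2, Y=0) weight 2/315
  (X=1, W=0, V=2, Z=0, U=2, Y=0) weight 2/315
  … 44 more
Group by V:
  weight(V=0) = 1/15
  weight(V=1) = 2/35
  weight(V=2) = 1/15
Total weight = 1/15 + 2/35 + 1/15 = 4/21
P(V=0 | obs) = 1/15 / 4/21 = 7/20
P(V=1 | obs) = 2/35 / 4/21 = 3/10
P(V=2 | obs) = 1/15 / 4/21 = 7/20

P(V=0) = 7/20, P(V=1) = 3/10, P(V=2) = 7/20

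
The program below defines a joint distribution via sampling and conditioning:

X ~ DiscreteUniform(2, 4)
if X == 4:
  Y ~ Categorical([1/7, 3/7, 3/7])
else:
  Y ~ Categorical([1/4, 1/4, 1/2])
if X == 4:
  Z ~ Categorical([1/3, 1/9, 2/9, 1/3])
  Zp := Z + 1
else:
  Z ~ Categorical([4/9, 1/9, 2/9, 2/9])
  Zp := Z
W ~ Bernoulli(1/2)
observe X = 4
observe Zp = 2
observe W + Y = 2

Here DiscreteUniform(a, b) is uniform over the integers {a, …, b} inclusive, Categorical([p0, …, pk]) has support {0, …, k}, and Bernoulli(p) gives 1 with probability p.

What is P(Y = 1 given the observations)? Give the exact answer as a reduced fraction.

P(Y = 1 | obs) = 1/2

Enumerate traces; 2 have nonzero weight after conditioning:
  (X=4, Y=1, Z=1, W=1) weight 1/126
  (X=4, Y=2, Z=1, W=0) weight 1/126
Group by Y:
  weight(Y=1) = 1/126
  weight(Y=2) = 1/126
Total weight = 1/126 + 1/126 = 1/63
P(Y=1 | obs) = 1/126 / 1/63 = 1/2
P(Y=2 | obs) = 1/126 / 1/63 = 1/2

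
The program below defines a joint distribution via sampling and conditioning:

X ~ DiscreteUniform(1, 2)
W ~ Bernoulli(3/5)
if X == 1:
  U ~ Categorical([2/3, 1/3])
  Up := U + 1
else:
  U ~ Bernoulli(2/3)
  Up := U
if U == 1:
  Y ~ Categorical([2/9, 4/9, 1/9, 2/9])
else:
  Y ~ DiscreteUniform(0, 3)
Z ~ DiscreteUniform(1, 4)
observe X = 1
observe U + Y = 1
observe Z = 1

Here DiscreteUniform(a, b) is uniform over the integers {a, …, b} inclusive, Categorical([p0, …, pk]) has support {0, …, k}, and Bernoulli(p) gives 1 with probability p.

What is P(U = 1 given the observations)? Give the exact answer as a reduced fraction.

P(U = 1 | obs) = 4/13

Enumerate traces; 4 have nonzero weight after conditioning:
  (X=1, W=0, U=0, Y=1, Z=1) weight 1/120
  (X=1, W=0, U=1, Y=0, Z=1) weight 1/270
  (X=1, W=1, U=0, Y=1, Z=1) weight 1/80
  (X=1, W=1, U=1, Y=0, Z=1) weight 1/180
Group by U:
  weight(U=0) = 1/48
  weight(U=1) = 1/108
Total weight = 1/48 + 1/108 = 13/432
P(U=0 | obs) = 1/48 / 13/432 = 9/13
P(U=1 | obs) = 1/108 / 13/432 = 4/13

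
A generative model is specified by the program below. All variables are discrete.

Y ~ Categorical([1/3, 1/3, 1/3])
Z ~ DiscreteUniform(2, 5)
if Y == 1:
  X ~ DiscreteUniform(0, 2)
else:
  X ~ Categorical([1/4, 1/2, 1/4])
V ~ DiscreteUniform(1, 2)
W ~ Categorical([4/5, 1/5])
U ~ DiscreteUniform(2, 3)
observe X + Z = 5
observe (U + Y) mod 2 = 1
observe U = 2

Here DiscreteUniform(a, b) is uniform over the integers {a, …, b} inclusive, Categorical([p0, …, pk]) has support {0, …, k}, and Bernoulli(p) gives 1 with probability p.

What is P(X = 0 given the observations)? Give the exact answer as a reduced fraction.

Enumerate traces; 12 have nonzero weight after conditioning:
  (Y=1, Z=3, X=2, V=1, W=0, U=2) weight 1/180
  (Y=1, Z=3, X=2, V=1, W=1, U=2) weight 1/720
  (Y=1, Z=3, X=2, V=2, W=0, U=2) weight 1/180
  (Y=1, Z=3, X=2, V=2, W=1, U=2) weight 1/720
  (Y=1, Z=4, X=1, V=1, W=0, U=2) weight 1/180
  (Y=1, Z=4, X=1, V=1, W=1, U=2) weight 1/720
  (Y=1, Z=4, X=1, V=2, W=0, U=2) weight 1/180
  (Y=1, Z=4, X=1, V=2, W=1, U=2) weight 1/720
  (Y=1, Z=5, X=0, V=1, W=0, U=2) weight 1/180
  … 3 more
Group by X:
  weight(X=0) = 1/72
  weight(X=1) = 1/72
  weight(X=2) = 1/72
Total weight = 1/72 + 1/72 + 1/72 = 1/24
P(X=0 | obs) = 1/72 / 1/24 = 1/3
P(X=1 | obs) = 1/72 / 1/24 = 1/3
P(X=2 | obs) = 1/72 / 1/24 = 1/3

P(X = 0 | obs) = 1/3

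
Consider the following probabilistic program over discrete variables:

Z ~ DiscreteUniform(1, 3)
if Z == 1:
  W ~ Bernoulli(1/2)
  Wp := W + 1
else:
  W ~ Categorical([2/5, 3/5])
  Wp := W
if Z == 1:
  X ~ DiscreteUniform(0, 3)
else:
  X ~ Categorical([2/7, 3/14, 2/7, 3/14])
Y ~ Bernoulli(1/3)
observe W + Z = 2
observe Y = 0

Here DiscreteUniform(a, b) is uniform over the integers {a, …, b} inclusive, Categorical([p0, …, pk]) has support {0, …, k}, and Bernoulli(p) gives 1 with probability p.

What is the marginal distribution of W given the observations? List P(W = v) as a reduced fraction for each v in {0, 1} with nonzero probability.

P(W=0) = 4/9, P(W=1) = 5/9

Enumerate traces; 8 have nonzero weight after conditioning:
  (Z=1, W=1, X=0, Y=0) weight 1/36
  (Z=1, W=1, X=1, Y=0) weight 1/36
  (Z=1, W=1, X=2, Y=0) weight 1/36
  (Z=1, W=1, X=3, Y=0) weight 1/36
  (Z=2, W=0, X=0, Y=0) weight 8/315
  (Z=2, W=0, X=1, Y=0) weight 2/105
  (Z=2, W=0, X=2, Y=0) weight 8/315
  (Z=2, W=0, X=3, Y=0) weight 2/105
Group by W:
  weight(W=0) = 4/45
  weight(W=1) = 1/9
Total weight = 4/45 + 1/9 = 1/5
P(W=0 | obs) = 4/45 / 1/5 = 4/9
P(W=1 | obs) = 1/9 / 1/5 = 5/9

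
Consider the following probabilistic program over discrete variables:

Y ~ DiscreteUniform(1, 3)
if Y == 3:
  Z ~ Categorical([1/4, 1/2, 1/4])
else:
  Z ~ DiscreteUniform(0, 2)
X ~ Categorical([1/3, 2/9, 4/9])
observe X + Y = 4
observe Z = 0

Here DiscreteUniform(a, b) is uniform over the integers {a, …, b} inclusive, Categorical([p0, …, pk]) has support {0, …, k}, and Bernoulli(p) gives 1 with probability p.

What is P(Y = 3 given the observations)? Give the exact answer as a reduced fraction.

Enumerate traces; 2 have nonzero weight after conditioning:
  (Y=2, Z=0, X=2) weight 4/81
  (Y=3, Z=0, X=1) weight 1/54
Group by Y:
  weight(Y=2) = 4/81
  weight(Y=3) = 1/54
Total weight = 4/81 + 1/54 = 11/162
P(Y=2 | obs) = 4/81 / 11/162 = 8/11
P(Y=3 | obs) = 1/54 / 11/162 = 3/11

P(Y = 3 | obs) = 3/11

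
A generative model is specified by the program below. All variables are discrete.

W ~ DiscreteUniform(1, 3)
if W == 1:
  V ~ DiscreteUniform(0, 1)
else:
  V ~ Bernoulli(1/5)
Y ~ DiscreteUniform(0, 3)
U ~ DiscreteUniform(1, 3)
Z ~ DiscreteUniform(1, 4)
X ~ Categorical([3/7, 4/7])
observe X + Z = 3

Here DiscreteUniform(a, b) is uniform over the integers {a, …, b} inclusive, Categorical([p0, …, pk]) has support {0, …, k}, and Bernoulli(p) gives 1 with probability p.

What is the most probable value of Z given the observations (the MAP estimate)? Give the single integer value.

argmax_v P(Z = v | obs) = 2

Enumerate traces; 144 have nonzero weight after conditioning:
  (W=1, V=0, Y=0, U=1, Z=2, X=1) weight 1/504
  (W=1, V=0, Y=0, U=1, Z=3, X=0) weight 1/672
  (W=1, V=0, Y=0, U=2, Z=2, X=1) weight 1/504
  (W=1, V=0, Y=0, U=2, Z=3, X=0) weight 1/672
  (W=1, V=0, Y=0, U=3, Z=2, X=1) weight 1/504
  (W=1, V=0, Y=0, U=3, Z=3, X=0) weight 1/672
  (W=1, V=0, Y=1, U=1, Z=2, X=1) weight 1/504
  (W=1, V=0, Y=1, U=1, Z=3, X=0) weight 1/672
  … 136 more
Group by Z:
  weight(Z=2) = 1/7
  weight(Z=3) = 3/28
Total weight = 1/7 + 3/28 = 1/4
P(Z=2 | obs) = 1/7 / 1/4 = 4/7
P(Z=3 | obs) = 3/28 / 1/4 = 3/7
argmax = 2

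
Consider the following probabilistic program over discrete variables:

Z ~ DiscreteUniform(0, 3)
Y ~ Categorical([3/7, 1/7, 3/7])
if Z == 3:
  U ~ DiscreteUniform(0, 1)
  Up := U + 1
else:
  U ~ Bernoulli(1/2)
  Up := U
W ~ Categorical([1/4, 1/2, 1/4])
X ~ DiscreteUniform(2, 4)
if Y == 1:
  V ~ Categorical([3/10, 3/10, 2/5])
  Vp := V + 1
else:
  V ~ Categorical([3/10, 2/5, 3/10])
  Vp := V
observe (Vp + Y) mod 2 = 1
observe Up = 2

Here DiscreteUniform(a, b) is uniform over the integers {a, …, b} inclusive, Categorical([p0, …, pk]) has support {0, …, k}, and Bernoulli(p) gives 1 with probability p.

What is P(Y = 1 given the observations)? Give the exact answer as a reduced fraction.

Enumerate traces; 27 have nonzero weight after conditioning:
  (Z=3, Y=0, U=1, W=0, X=2, V=1) weight 1/560
  (Z=3, Y=0, U=1, W=0, X=3, V=1) weight 1/560
  (Z=3, Y=0, U=1, W=0, X=4, V=1) weight 1/560
  (Z=3, Y=0, U=1, W=1, X=2, V=1) weight 1/280
  (Z=3, Y=0, U=1, W=1, X=3, V=1) weight 1/280
  (Z=3, Y=0, U=1, W=1, X=4, V=1) weight 1/280
  (Z=3, Y=0, U=1, W=2, X=2, V=1) weight 1/560
  (Z=3, Y=0, U=1, W=2, X=3, V=1) weight 1/560
  (Z=3, Y=1, U=1, W=0, X=2, V=1) weight 1/2240
  (Z=3, Y=2, U=1, W=0, X=2, V=1) weight 1/560
  … 17 more
Group by Y:
  weight(Y=0) = 3/140
  weight(Y=1) = 3/560
  weight(Y=2) = 3/140
Total weight = 3/140 + 3/560 + 3/140 = 27/560
P(Y=0 | obs) = 3/140 / 27/560 = 4/9
P(Y=1 | obs) = 3/560 / 27/560 = 1/9
P(Y=2 | obs) = 3/140 / 27/560 = 4/9

P(Y = 1 | obs) = 1/9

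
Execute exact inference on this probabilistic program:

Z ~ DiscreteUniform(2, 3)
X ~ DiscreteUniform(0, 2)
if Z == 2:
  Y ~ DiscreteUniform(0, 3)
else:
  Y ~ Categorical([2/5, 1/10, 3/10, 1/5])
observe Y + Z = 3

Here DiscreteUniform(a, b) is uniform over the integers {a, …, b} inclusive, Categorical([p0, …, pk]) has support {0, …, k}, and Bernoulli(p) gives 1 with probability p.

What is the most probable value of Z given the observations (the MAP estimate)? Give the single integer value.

argmax_v P(Z = v | obs) = 3

Enumerate traces; 6 have nonzero weight after conditioning:
  (Z=2, X=0, Y=1) weight 1/24
  (Z=2, X=1, Y=1) weight 1/24
  (Z=2, X=2, Y=1) weight 1/24
  (Z=3, X=0, Y=0) weight 1/15
  (Z=3, X=1, Y=0) weight 1/15
  (Z=3, X=2, Y=0) weight 1/15
Group by Z:
  weight(Z=2) = 1/8
  weight(Z=3) = 1/5
Total weight = 1/8 + 1/5 = 13/40
P(Z=2 | obs) = 1/8 / 13/40 = 5/13
P(Z=3 | obs) = 1/5 / 13/40 = 8/13
argmax = 3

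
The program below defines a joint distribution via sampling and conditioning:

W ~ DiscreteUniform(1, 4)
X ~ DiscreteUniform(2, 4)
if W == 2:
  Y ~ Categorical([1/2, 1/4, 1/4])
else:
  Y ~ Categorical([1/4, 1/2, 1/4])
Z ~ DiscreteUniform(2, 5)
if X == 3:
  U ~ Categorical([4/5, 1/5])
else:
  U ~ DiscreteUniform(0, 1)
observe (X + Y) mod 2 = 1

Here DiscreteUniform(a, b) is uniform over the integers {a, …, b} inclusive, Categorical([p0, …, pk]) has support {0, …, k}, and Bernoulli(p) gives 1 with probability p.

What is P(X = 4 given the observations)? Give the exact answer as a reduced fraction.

Enumerate traces; 128 have nonzero weight after conditioning:
  (W=1, X=2, Y=1, Z=2, U=0) weight 1/192
  (W=1, X=2, Y=1, Z=2, U=1) weight 1/192
  (W=1, X=2, Y=1, Z=3, U=0) weight 1/192
  (W=1, X=2, Y=1, Z=3, U=1) weight 1/192
  (W=1, X=2, Y=1, Z=4, U=0) weight 1/192
  (W=1, X=2, Y=1, Z=4, U=1) weight 1/192
  (W=1, X=2, Y=1, Z=5, U=0) weight 1/192
  (W=1, X=2, Y=1, Z=5, U=1) weight 1/192
  (W=1, X=3, Y=0, Z=2, U=0) weight 1/240
  (W=1, X=4, Y=1, Z=2, U=0) weight 1/192
  … 118 more
Group by X:
  weight(X=2) = 7/48
  weight(X=3) = 3/16
  weight(X=4) = 7/48
Total weight = 7/48 + 3/16 + 7/48 = 23/48
P(X=2 | obs) = 7/48 / 23/48 = 7/23
P(X=3 | obs) = 3/16 / 23/48 = 9/23
P(X=4 | obs) = 7/48 / 23/48 = 7/23

P(X = 4 | obs) = 7/23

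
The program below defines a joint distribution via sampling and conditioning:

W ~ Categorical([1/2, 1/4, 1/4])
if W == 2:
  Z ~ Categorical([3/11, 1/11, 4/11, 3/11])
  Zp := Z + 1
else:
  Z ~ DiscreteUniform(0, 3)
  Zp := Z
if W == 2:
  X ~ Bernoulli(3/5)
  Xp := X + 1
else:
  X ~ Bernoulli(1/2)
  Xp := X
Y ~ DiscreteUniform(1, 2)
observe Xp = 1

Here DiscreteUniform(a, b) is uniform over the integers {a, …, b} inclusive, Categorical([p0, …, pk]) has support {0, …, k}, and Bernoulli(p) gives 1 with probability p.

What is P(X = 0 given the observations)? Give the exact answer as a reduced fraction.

Enumerate traces; 24 have nonzero weight after conditioning:
  (W=0, Z=0, X=1, Y=1) weight 1/32
  (W=0, Z=0, X=1, Y=2) weight 1/32
  (W=0, Z=1, X=1, Y=1) weight 1/32
  (W=0, Z=1, X=1, Y=2) weight 1/32
  (W=0, Z=2, X=1, Y=1) weight 1/32
  (W=0, Z=2, X=1, Y=2) weight 1/32
  (W=0, Z=3, X=1, Y=1) weight 1/32
  (W=0, Z=3, X=1, Y=2) weight 1/32
  (W=2, Z=0, X=0, Y=1) weight 3/220
  … 15 more
Group by X:
  weight(X=0) = 1/10
  weight(X=1) = 3/8
Total weight = 1/10 + 3/8 = 19/40
P(X=0 | obs) = 1/10 / 19/40 = 4/19
P(X=1 | obs) = 3/8 / 19/40 = 15/19

P(X = 0 | obs) = 4/19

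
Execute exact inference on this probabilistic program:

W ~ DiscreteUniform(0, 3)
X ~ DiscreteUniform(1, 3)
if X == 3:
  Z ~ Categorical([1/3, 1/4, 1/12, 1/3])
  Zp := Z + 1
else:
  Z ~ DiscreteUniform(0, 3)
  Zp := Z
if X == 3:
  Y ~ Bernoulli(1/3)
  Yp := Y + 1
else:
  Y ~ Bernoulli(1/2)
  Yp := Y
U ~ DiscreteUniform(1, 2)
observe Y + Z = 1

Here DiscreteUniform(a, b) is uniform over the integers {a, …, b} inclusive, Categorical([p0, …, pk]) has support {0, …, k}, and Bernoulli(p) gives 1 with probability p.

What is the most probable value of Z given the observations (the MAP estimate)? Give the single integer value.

argmax_v P(Z = v | obs) = 1

Enumerate traces; 48 have nonzero weight after conditioning:
  (W=0, X=1, Z=0, Y=1, U=1) weight 1/192
  (W=0, X=1, Z=0, Y=1, U=2) weight 1/192
  (W=0, X=1, Z=1, Y=0, U=1) weight 1/192
  (W=0, X=1, Z=1, Y=0, U=2) weight 1/192
  (W=0, X=2, Z=0, Y=1, U=1) weight 1/192
  (W=0, X=2, Z=0, Y=1, U=2) weight 1/192
  (W=0, X=2, Z=1, Y=0, U=1) weight 1/192
  (W=0, X=2, Z=1, Y=0, U=2) weight 1/192
  … 40 more
Group by Z:
  weight(Z=0) = 13/108
  weight(Z=1) = 5/36
Total weight = 13/108 + 5/36 = 7/27
P(Z=0 | obs) = 13/108 / 7/27 = 13/28
P(Z=1 | obs) = 5/36 / 7/27 = 15/28
argmax = 1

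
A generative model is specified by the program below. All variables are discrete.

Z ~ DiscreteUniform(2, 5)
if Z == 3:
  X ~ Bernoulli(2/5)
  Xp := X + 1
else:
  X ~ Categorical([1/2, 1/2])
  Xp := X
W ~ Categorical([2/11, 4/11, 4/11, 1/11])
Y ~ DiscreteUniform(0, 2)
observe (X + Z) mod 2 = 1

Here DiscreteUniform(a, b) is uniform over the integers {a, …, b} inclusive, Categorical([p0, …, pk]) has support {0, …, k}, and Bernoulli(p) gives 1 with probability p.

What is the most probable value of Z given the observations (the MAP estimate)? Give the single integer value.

argmax_v P(Z = v | obs) = 3

Enumerate traces; 48 have nonzero weight after conditioning:
  (Z=2, X=1, W=0, Y=0) weight 1/132
  (Z=2, X=1, W=0, Y=1) weight 1/132
  (Z=2, X=1, W=0, Y=2) weight 1/132
  (Z=2, X=1, W=1, Y=0) weight 1/66
  (Z=2, X=1, W=1, Y=1) weight 1/66
  (Z=2, X=1, W=1, Y=2) weight 1/66
  (Z=2, X=1, W=2, Y=0) weight 1/66
  (Z=2, X=1, W=2, Y=1) weight 1/66
  (Z=3, X=0, W=0, Y=0) weight 1/110
  (Z=4, X=1, W=0, Y=0) weight 1/132
  … 38 more
Group by Z:
  weight(Z=2) = 1/8
  weight(Z=3) = 3/20
  weight(Z=4) = 1/8
  weight(Z=5) = 1/8
Total weight = 1/8 + 3/20 + 1/8 + 1/8 = 21/40
P(Z=2 | obs) = 1/8 / 21/40 = 5/21
P(Z=3 | obs) = 3/20 / 21/40 = 2/7
P(Z=4 | obs) = 1/8 / 21/40 = 5/21
P(Z=5 | obs) = 1/8 / 21/40 = 5/21
argmax = 3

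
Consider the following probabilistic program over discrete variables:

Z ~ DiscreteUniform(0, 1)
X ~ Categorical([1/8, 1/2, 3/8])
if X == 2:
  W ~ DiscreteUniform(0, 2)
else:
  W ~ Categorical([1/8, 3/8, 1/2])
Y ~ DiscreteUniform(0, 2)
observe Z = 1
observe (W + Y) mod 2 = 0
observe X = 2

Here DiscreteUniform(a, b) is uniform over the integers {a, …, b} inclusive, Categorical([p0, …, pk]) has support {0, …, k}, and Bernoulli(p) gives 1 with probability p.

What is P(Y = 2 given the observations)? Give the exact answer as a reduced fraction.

P(Y = 2 | obs) = 2/5

Enumerate traces; 5 have nonzero weight after conditioning:
  (Z=1, X=2, W=0, Y=0) weight 1/48
  (Z=1, X=2, W=0, Y=2) weight 1/48
  (Z=1, X=2, W=1, Y=1) weight 1/48
  (Z=1, X=2, W=2, Y=0) weight 1/48
  (Z=1, X=2, W=2, Y=2) weight 1/48
Group by Y:
  weight(Y=0) = 1/24
  weight(Y=1) = 1/48
  weight(Y=2) = 1/24
Total weight = 1/24 + 1/48 + 1/24 = 5/48
P(Y=0 | obs) = 1/24 / 5/48 = 2/5
P(Y=1 | obs) = 1/48 / 5/48 = 1/5
P(Y=2 | obs) = 1/24 / 5/48 = 2/5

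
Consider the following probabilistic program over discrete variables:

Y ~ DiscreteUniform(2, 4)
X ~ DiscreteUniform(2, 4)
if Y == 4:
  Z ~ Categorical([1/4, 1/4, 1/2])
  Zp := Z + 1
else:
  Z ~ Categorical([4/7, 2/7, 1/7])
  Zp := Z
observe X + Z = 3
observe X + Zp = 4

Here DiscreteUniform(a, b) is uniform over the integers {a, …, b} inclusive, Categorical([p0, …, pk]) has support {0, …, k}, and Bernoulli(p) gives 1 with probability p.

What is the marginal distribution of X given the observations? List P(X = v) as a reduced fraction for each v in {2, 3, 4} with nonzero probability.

P(X=2) = 1/2, P(X=3) = 1/2

Enumerate traces; 2 have nonzero weight after conditioning:
  (Y=4, X=2, Z=1) weight 1/36
  (Y=4, X=3, Z=0) weight 1/36
Group by X:
  weight(X=2) = 1/36
  weight(X=3) = 1/36
Total weight = 1/36 + 1/36 = 1/18
P(X=2 | obs) = 1/36 / 1/18 = 1/2
P(X=3 | obs) = 1/36 / 1/18 = 1/2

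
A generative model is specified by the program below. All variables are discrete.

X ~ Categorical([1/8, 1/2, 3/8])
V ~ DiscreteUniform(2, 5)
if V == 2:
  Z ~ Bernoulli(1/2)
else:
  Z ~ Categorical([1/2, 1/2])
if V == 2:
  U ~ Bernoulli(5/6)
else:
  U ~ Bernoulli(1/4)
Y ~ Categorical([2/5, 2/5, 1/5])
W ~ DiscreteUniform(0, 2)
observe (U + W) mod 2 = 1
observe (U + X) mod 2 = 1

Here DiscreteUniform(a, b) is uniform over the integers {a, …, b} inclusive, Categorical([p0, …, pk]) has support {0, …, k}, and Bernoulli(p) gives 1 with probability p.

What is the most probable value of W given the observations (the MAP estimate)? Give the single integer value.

argmax_v P(W = v | obs) = 1

Enumerate traces; 120 have nonzero weight after conditioning:
  (X=0, V=2, Z=0, U=1, Y=0, W=0) weight 1/576
  (X=0, V=2, Z=0, U=1, Y=0, W=2) weight 1/576
  (X=0, V=2, Z=0, U=1, Y=1, W=0) weight 1/576
  (X=0, V=2, Z=0, U=1, Y=1, W=2) weight 1/576
  (X=0, V=2, Z=0, U=1, Y=2, W=0) weight 1/1152
  (X=0, V=2, Z=0, U=1, Y=2, W=2) weight 1/1152
  (X=0, V=2, Z=1, U=1, Y=0, W=0) weight 1/576
  (X=0, V=2, Z=1, U=1, Y=0, W=2) weight 1/576
  (X=1, V=2, Z=0, U=0, Y=0, W=1) weight 1/720
  … 111 more
Group by W:
  weight(W=0) = 19/288
  weight(W=1) = 29/288
  weight(W=2) = 19/288
Total weight = 19/288 + 29/288 + 19/288 = 67/288
P(W=0 | obs) = 19/288 / 67/288 = 19/67
P(W=1 | obs) = 29/288 / 67/288 = 29/67
P(W=2 | obs) = 19/288 / 67/288 = 19/67
argmax = 1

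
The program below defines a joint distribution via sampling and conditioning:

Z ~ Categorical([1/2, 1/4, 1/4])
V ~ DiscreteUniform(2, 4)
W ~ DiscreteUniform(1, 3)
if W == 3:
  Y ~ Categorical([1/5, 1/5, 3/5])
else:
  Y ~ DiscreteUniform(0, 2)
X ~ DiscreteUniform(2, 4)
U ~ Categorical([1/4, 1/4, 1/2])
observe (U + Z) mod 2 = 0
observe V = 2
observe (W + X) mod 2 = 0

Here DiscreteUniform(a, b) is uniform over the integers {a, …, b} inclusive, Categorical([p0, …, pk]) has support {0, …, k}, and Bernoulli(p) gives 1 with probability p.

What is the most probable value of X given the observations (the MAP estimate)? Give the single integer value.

argmax_v P(X = v | obs) = 3

Enumerate traces; 60 have nonzero weight after conditioning:
  (Z=0, V=2, W=1, Y=0, X=3, U=0) weight 1/648
  (Z=0, V=2, W=1, Y=0, X=3, U=2) weight 1/324
  (Z=0, V=2, W=1, Y=1, X=3, U=0) weight 1/648
  (Z=0, V=2, W=1, Y=1, X=3, U=2) weight 1/324
  (Z=0, V=2, W=1, Y=2, X=3, U=0) weight 1/648
  (Z=0, V=2, W=1, Y=2, X=3, U=2) weight 1/324
  (Z=0, V=2, W=2, Y=0, X=2, U=0) weight 1/648
  (Z=0, V=2, W=2, Y=0, X=2, U=2) weight 1/324
  (Z=0, V=2, W=2, Y=0, X=4, U=0) weight 1/648
  … 51 more
Group by X:
  weight(X=2) = 5/216
  weight(X=3) = 5/108
  weight(X=4) = 5/216
Total weight = 5/216 + 5/108 + 5/216 = 5/54
P(X=2 | obs) = 5/216 / 5/54 = 1/4
P(X=3 | obs) = 5/108 / 5/54 = 1/2
P(X=4 | obs) = 5/216 / 5/54 = 1/4
argmax = 3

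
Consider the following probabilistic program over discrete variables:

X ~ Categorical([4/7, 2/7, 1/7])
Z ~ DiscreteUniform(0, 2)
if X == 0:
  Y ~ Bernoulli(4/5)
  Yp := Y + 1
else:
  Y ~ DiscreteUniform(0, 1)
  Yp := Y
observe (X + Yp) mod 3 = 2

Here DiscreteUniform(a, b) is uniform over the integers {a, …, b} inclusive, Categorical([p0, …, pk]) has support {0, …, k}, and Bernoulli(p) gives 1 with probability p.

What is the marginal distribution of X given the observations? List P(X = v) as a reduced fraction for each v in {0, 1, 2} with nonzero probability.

Enumerate traces; 9 have nonzero weight after conditioning:
  (X=0, Z=0, Y=1) weight 16/105
  (X=0, Z=1, Y=1) weight 16/105
  (X=0, Z=2, Y=1) weight 16/105
  (X=1, Z=0, Y=1) weight 1/21
  (X=1, Z=1, Y=1) weight 1/21
  (X=1, Z=2, Y=1) weight 1/21
  (X=2, Z=0, Y=0) weight 1/42
  (X=2, Z=1, Y=0) weight 1/42
  … 1 more
Group by X:
  weight(X=0) = 16/35
  weight(X=1) = 1/7
  weight(X=2) = 1/14
Total weight = 16/35 + 1/7 + 1/14 = 47/70
P(X=0 | obs) = 16/35 / 47/70 = 32/47
P(X=1 | obs) = 1/7 / 47/70 = 10/47
P(X=2 | obs) = 1/14 / 47/70 = 5/47

P(X=0) = 32/47, P(X=1) = 10/47, P(X=2) = 5/47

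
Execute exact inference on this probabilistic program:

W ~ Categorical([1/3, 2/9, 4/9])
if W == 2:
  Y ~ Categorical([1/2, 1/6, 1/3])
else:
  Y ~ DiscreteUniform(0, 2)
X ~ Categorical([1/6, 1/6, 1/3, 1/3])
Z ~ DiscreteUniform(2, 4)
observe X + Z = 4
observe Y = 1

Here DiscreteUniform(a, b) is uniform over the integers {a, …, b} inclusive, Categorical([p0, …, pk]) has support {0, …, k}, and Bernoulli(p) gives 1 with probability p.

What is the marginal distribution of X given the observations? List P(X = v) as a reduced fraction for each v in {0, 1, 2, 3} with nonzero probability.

Enumerate traces; 9 have nonzero weight after conditioning:
  (W=0, Y=1, X=0, Z=4) weight 1/162
  (W=0, Y=1, X=1, Z=3) weight 1/162
  (W=0, Y=1, X=2, Z=2) weight 1/81
  (W=1, Y=1, X=0, Z=4) weight 1/243
  (W=1, Y=1, X=1, Z=3) weight 1/243
  (W=1, Y=1, X=2, Z=2) weight 2/243
  (W=2, Y=1, X=0, Z=4) weight 1/243
  (W=2, Y=1, X=1, Z=3) weight 1/243
  … 1 more
Group by X:
  weight(X=0) = 7/486
  weight(X=1) = 7/486
  weight(X=2) = 7/243
Total weight = 7/486 + 7/486 + 7/243 = 14/243
P(X=0 | obs) = 7/486 / 14/243 = 1/4
P(X=1 | obs) = 7/486 / 14/243 = 1/4
P(X=2 | obs) = 7/243 / 14/243 = 1/2

P(X=0) = 1/4, P(X=1) = 1/4, P(X=2) = 1/2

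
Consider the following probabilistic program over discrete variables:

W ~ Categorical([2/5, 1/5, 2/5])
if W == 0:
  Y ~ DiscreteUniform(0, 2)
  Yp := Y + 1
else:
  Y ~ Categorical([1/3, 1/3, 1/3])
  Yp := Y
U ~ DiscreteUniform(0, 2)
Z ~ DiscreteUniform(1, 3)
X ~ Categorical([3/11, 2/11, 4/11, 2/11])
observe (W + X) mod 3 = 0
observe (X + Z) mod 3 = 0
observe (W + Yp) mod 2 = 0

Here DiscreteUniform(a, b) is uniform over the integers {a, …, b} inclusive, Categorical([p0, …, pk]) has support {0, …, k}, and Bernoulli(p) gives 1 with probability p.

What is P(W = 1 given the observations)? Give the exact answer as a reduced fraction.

Enumerate traces; 15 have nonzero weight after conditioning:
  (W=0, Y=1, U=0, Z=3, X=0) weight 2/495
  (W=0, Y=1, U=0, Z=3, X=3) weight 4/1485
  (W=0, Y=1, U=1, Z=3, X=0) weight 2/495
  (W=0, Y=1, U=1, Z=3, X=3) weight 4/1485
  (W=0, Y=1, U=2, Z=3, X=0) weight 2/495
  (W=0, Y=1, U=2, Z=3, X=3) weight 4/1485
  (W=1, Y=1, U=0, Z=1, X=2) weight 4/1485
  (W=1, Y=1, U=1, Z=1, X=2) weight 4/1485
  (W=2, Y=0, U=0, Z=2, X=1) weight 4/1485
  … 6 more
Group by W:
  weight(W=0) = 2/99
  weight(W=1) = 4/495
  weight(W=2) = 8/495
Total weight = 2/99 + 4/495 + 8/495 = 2/45
P(W=0 | obs) = 2/99 / 2/45 = 5/11
P(W=1 | obs) = 4/495 / 2/45 = 2/11
P(W=2 | obs) = 8/495 / 2/45 = 4/11

P(W = 1 | obs) = 2/11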